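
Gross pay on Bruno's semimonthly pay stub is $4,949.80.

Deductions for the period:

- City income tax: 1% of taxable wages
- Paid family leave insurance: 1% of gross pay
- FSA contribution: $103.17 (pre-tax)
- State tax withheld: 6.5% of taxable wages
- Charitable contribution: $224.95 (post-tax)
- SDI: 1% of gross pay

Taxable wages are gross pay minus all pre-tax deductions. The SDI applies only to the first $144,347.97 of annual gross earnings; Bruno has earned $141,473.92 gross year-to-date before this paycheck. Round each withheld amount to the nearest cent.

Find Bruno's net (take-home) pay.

FSA contribution: $103.17
Taxable wages = $4,949.80 − $103.17 = $4,846.63
State tax withheld: $4,846.63 × 0.065 = $315.03
City income tax: $4,846.63 × 0.01 = $48.47
Paid family leave insurance: $4,949.80 × 0.01 = $49.50
SDI: only $144,347.97 − $141,473.92 = $2,874.05 of this check is subject → $2,874.05 × 0.01 = $28.74
Charitable contribution: $224.95
Total deductions = $103.17 + $315.03 + $48.47 + $49.50 + $28.74 + $224.95 = $769.86
Net pay = $4,949.80 − $769.86 = $4,179.94

$4,179.94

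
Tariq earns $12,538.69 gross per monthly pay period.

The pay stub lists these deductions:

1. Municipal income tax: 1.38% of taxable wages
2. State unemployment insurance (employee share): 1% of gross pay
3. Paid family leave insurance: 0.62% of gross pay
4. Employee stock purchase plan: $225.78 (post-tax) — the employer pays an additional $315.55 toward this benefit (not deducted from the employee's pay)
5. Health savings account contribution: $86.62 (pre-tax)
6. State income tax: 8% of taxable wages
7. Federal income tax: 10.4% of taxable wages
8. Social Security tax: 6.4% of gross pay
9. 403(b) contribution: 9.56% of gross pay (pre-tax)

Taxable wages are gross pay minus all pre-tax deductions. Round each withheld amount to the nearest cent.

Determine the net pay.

Health savings account contribution: $86.62
403(b) contribution: $12,538.69 × 0.0956 = $1,198.70
Pre-tax total = $86.62 + $1,198.70 = $1,285.32
Taxable wages = $12,538.69 − $1,285.32 = $11,253.37
Federal income tax: $11,253.37 × 0.104 = $1,170.35
State income tax: $11,253.37 × 0.08 = $900.27
Municipal income tax: $11,253.37 × 0.0138 = $155.30
Social Security tax: $12,538.69 × 0.064 = $802.48
Paid family leave insurance: $12,538.69 × 0.0062 = $77.74
State unemployment insurance (employee share): $12,538.69 × 0.01 = $125.39
Employee stock purchase plan: $225.78
(Employer's $315.55 toward employee stock purchase plan is not withheld from the employee.)
Total deductions = $86.62 + $1,198.70 + $1,170.35 + $900.27 + $155.30 + $802.48 + $77.74 + $125.39 + $225.78 = $4,742.63
Net pay = $12,538.69 − $4,742.63 = $7,796.06

$7,796.06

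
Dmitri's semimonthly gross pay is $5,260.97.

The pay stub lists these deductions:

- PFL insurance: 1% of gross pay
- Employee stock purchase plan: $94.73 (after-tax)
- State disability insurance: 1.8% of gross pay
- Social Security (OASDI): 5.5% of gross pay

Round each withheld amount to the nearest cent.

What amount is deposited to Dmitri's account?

$4,729.58

PFL insurance: $5,260.97 × 0.01 = $52.61
Social Security (OASDI): $5,260.97 × 0.055 = $289.35
State disability insurance: $5,260.97 × 0.018 = $94.70
Employee stock purchase plan: $94.73
Total deductions = $52.61 + $289.35 + $94.70 + $94.73 = $531.39
Net pay = $5,260.97 − $531.39 = $4,729.58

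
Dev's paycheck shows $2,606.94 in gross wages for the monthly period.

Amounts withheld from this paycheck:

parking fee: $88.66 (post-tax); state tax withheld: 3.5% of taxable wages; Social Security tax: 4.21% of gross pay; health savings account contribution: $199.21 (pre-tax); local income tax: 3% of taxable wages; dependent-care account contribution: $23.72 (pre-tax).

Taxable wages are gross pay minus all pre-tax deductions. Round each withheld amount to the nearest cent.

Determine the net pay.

Dependent-care account contribution: $23.72
Health savings account contribution: $199.21
Pre-tax total = $23.72 + $199.21 = $222.93
Taxable wages = $2,606.94 − $222.93 = $2,384.01
Local income tax: $2,384.01 × 0.03 = $71.52
State tax withheld: $2,384.01 × 0.035 = $83.44
Social Security tax: $2,606.94 × 0.0421 = $109.75
Parking fee: $88.66
Total deductions = $23.72 + $199.21 + $71.52 + $83.44 + $109.75 + $88.66 = $576.30
Net pay = $2,606.94 − $576.30 = $2,030.64

$2,030.64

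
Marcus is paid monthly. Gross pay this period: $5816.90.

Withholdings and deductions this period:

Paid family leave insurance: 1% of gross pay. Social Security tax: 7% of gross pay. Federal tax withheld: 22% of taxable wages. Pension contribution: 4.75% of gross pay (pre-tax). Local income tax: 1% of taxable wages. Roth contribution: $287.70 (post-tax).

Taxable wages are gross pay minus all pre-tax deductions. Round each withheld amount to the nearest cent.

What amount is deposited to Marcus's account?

Pension contribution: $5816.90 × 0.0475 = $276.30
Taxable wages = $5816.90 − $276.30 = $5540.60
Local income tax: $5540.60 × 0.01 = $55.41
Federal tax withheld: $5540.60 × 0.22 = $1218.93
Social Security tax: $5816.90 × 0.07 = $407.18
Paid family leave insurance: $5816.90 × 0.01 = $58.17
Roth contribution: $287.70
Total deductions = $276.30 + $55.41 + $1218.93 + $407.18 + $58.17 + $287.70 = $2303.69
Net pay = $5816.90 − $2303.69 = $3513.21

$3513.21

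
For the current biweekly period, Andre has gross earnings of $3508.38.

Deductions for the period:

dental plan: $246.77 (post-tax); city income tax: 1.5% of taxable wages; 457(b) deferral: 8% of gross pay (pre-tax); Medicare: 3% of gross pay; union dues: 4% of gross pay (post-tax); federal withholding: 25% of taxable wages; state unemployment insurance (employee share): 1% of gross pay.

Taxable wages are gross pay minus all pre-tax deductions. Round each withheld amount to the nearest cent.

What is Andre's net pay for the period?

457(b) deferral: $3508.38 × 0.08 = $280.67
Taxable wages = $3508.38 − $280.67 = $3227.71
Federal withholding: $3227.71 × 0.25 = $806.93
City income tax: $3227.71 × 0.015 = $48.42
State unemployment insurance (employee share): $3508.38 × 0.01 = $35.08
Medicare: $3508.38 × 0.03 = $105.25
Union dues: $3508.38 × 0.04 = $140.34
Dental plan: $246.77
Total deductions = $280.67 + $806.93 + $48.42 + $35.08 + $105.25 + $140.34 + $246.77 = $1663.46
Net pay = $3508.38 − $1663.46 = $1844.92

$1844.92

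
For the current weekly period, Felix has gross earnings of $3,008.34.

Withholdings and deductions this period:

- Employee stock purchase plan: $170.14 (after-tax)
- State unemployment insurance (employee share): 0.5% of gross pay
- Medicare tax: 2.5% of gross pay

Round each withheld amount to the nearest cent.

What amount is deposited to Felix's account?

State unemployment insurance (employee share): $3,008.34 × 0.005 = $15.04
Medicare tax: $3,008.34 × 0.025 = $75.21
Employee stock purchase plan: $170.14
Total deductions = $15.04 + $75.21 + $170.14 = $260.39
Net pay = $3,008.34 − $260.39 = $2,747.95

$2,747.95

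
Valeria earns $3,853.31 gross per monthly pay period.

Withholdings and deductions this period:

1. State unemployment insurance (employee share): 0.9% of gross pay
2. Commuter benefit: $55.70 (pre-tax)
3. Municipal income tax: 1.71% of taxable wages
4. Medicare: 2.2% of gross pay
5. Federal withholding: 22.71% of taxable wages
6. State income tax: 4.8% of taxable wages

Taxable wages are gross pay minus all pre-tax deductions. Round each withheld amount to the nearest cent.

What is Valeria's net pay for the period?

$2,568.49

Commuter benefit: $55.70
Taxable wages = $3,853.31 − $55.70 = $3,797.61
Municipal income tax: $3,797.61 × 0.0171 = $64.94
State income tax: $3,797.61 × 0.048 = $182.29
Federal withholding: $3,797.61 × 0.2271 = $862.44
Medicare: $3,853.31 × 0.022 = $84.77
State unemployment insurance (employee share): $3,853.31 × 0.009 = $34.68
Total deductions = $55.70 + $64.94 + $182.29 + $862.44 + $84.77 + $34.68 = $1,284.82
Net pay = $3,853.31 − $1,284.82 = $2,568.49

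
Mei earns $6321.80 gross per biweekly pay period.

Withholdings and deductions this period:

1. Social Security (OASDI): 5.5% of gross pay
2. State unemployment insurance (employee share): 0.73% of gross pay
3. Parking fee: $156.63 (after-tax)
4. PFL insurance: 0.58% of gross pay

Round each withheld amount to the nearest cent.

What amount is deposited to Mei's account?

$5734.65

PFL insurance: $6321.80 × 0.0058 = $36.67
Social Security (OASDI): $6321.80 × 0.055 = $347.70
State unemployment insurance (employee share): $6321.80 × 0.0073 = $46.15
Parking fee: $156.63
Total deductions = $36.67 + $347.70 + $46.15 + $156.63 = $587.15
Net pay = $6321.80 − $587.15 = $5734.65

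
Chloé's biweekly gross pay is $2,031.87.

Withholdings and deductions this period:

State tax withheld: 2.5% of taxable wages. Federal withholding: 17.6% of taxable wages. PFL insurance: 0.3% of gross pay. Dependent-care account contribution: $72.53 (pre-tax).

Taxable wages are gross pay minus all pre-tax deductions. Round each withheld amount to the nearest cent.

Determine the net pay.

Dependent-care account contribution: $72.53
Taxable wages = $2,031.87 − $72.53 = $1,959.34
State tax withheld: $1,959.34 × 0.025 = $48.98
Federal withholding: $1,959.34 × 0.176 = $344.84
PFL insurance: $2,031.87 × 0.003 = $6.10
Total deductions = $72.53 + $48.98 + $344.84 + $6.10 = $472.45
Net pay = $2,031.87 − $472.45 = $1,559.42

$1,559.42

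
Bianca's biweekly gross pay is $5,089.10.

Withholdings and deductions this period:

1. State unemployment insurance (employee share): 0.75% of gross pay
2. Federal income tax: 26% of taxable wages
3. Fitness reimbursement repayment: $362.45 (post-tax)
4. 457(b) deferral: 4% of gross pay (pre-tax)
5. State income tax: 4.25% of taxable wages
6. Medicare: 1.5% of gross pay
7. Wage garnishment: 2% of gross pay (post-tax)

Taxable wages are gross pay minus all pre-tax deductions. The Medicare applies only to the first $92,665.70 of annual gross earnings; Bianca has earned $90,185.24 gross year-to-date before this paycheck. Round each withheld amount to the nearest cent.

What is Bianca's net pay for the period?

$2,868.05

457(b) deferral: $5,089.10 × 0.04 = $203.56
Taxable wages = $5,089.10 − $203.56 = $4,885.54
State income tax: $4,885.54 × 0.0425 = $207.64
Federal income tax: $4,885.54 × 0.26 = $1,270.24
State unemployment insurance (employee share): $5,089.10 × 0.0075 = $38.17
Medicare: only $92,665.70 − $90,185.24 = $2,480.46 of this check is subject → $2,480.46 × 0.015 = $37.21
Wage garnishment: $5,089.10 × 0.02 = $101.78
Fitness reimbursement repayment: $362.45
Total deductions = $203.56 + $207.64 + $1,270.24 + $38.17 + $37.21 + $101.78 + $362.45 = $2,221.05
Net pay = $5,089.10 − $2,221.05 = $2,868.05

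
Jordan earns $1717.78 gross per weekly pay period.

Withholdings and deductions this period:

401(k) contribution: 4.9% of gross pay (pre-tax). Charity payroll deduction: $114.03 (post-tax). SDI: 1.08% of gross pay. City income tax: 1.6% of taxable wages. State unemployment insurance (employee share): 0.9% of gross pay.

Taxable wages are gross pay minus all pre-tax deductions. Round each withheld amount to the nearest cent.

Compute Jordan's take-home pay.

$1459.43

401(k) contribution: $1717.78 × 0.049 = $84.17
Taxable wages = $1717.78 − $84.17 = $1633.61
City income tax: $1633.61 × 0.016 = $26.14
State unemployment insurance (employee share): $1717.78 × 0.009 = $15.46
SDI: $1717.78 × 0.0108 = $18.55
Charity payroll deduction: $114.03
Total deductions = $84.17 + $26.14 + $15.46 + $18.55 + $114.03 = $258.35
Net pay = $1717.78 − $258.35 = $1459.43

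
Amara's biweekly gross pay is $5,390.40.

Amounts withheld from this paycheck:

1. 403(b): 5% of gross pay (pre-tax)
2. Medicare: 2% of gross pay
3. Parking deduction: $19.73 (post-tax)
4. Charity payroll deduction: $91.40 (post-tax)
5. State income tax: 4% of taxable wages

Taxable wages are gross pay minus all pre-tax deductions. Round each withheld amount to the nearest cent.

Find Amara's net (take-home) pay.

$4,697.10

403(b): $5,390.40 × 0.05 = $269.52
Taxable wages = $5,390.40 − $269.52 = $5,120.88
State income tax: $5,120.88 × 0.04 = $204.84
Medicare: $5,390.40 × 0.02 = $107.81
Charity payroll deduction: $91.40
Parking deduction: $19.73
Total deductions = $269.52 + $204.84 + $107.81 + $91.40 + $19.73 = $693.30
Net pay = $5,390.40 − $693.30 = $4,697.10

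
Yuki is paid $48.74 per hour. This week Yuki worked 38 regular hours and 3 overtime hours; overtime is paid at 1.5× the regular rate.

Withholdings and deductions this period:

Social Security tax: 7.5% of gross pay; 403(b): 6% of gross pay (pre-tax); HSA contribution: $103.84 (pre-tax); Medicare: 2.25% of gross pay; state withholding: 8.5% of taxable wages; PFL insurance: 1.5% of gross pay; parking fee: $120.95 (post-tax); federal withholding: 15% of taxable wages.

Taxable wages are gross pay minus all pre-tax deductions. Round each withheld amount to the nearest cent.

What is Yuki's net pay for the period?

$1,056.15

Regular pay: 38 × $48.74 = $1,852.12
Overtime pay: 3 × $48.74 × 1.5 = $219.33
Gross pay = $1,852.12 + $219.33 = $2,071.45
HSA contribution: $103.84
403(b): $2,071.45 × 0.06 = $124.29
Pre-tax total = $103.84 + $124.29 = $228.13
Taxable wages = $2,071.45 − $228.13 = $1,843.32
State withholding: $1,843.32 × 0.085 = $156.68
Federal withholding: $1,843.32 × 0.15 = $276.50
Social Security tax: $2,071.45 × 0.075 = $155.36
PFL insurance: $2,071.45 × 0.015 = $31.07
Medicare: $2,071.45 × 0.0225 = $46.61
Parking fee: $120.95
Total deductions = $103.84 + $124.29 + $156.68 + $276.50 + $155.36 + $31.07 + $46.61 + $120.95 = $1,015.30
Net pay = $2,071.45 − $1,015.30 = $1,056.15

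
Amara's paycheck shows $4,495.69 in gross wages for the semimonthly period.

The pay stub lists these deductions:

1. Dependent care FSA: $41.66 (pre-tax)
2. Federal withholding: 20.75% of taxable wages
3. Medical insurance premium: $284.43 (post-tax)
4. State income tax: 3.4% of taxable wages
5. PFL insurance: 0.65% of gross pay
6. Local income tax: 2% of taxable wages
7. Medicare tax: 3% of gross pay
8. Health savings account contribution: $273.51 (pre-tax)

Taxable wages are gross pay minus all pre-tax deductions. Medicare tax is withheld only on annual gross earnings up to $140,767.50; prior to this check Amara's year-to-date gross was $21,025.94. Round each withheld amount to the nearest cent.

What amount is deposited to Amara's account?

Dependent care FSA: $41.66
Health savings account contribution: $273.51
Pre-tax total = $41.66 + $273.51 = $315.17
Taxable wages = $4,495.69 − $315.17 = $4,180.52
Federal withholding: $4,180.52 × 0.2075 = $867.46
State income tax: $4,180.52 × 0.034 = $142.14
Local income tax: $4,180.52 × 0.02 = $83.61
Medicare tax: cap not yet reached, full $4,495.69 is subject → $4,495.69 × 0.03 = $134.87
PFL insurance: $4,495.69 × 0.0065 = $29.22
Medical insurance premium: $284.43
Total deductions = $41.66 + $273.51 + $867.46 + $142.14 + $83.61 + $134.87 + $29.22 + $284.43 = $1,856.90
Net pay = $4,495.69 − $1,856.90 = $2,638.79

$2,638.79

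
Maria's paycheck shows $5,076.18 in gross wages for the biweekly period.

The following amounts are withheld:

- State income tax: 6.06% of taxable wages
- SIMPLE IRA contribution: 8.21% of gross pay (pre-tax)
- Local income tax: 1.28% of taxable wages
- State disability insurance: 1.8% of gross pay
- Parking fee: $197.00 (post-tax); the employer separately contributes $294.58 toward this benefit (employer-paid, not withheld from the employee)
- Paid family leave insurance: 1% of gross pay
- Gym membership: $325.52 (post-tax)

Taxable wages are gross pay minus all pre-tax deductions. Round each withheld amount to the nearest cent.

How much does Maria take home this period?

$3,652.78

SIMPLE IRA contribution: $5,076.18 × 0.0821 = $416.75
Taxable wages = $5,076.18 − $416.75 = $4,659.43
Local income tax: $4,659.43 × 0.0128 = $59.64
State income tax: $4,659.43 × 0.0606 = $282.36
Paid family leave insurance: $5,076.18 × 0.01 = $50.76
State disability insurance: $5,076.18 × 0.018 = $91.37
Parking fee: $197.00
Gym membership: $325.52
(Employer's $294.58 toward parking fee is not withheld from the employee.)
Total deductions = $416.75 + $59.64 + $282.36 + $50.76 + $91.37 + $197.00 + $325.52 = $1,423.40
Net pay = $5,076.18 − $1,423.40 = $3,652.78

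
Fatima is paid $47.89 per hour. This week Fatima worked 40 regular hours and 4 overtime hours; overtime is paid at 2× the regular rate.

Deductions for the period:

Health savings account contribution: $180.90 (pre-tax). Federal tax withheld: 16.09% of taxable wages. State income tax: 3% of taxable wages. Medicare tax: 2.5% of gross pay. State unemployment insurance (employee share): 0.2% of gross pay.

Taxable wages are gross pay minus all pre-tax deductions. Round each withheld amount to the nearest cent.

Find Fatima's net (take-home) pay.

Regular pay: 40 × $47.89 = $1915.60
Overtime pay: 4 × $47.89 × 2 = $383.12
Gross pay = $1915.60 + $383.12 = $2298.72
Health savings account contribution: $180.90
Taxable wages = $2298.72 − $180.90 = $2117.82
Federal tax withheld: $2117.82 × 0.1609 = $340.76
State income tax: $2117.82 × 0.03 = $63.53
Medicare tax: $2298.72 × 0.025 = $57.47
State unemployment insurance (employee share): $2298.72 × 0.002 = $4.60
Total deductions = $180.90 + $340.76 + $63.53 + $57.47 + $4.60 = $647.26
Net pay = $2298.72 − $647.26 = $1651.46

$1651.46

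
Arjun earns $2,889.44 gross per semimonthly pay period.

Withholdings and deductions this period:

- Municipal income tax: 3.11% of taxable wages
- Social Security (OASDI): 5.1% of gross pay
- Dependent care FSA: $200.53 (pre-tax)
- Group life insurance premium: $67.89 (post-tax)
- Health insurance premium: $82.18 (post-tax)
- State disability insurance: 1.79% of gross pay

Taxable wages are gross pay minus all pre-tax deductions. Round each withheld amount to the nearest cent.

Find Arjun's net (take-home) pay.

Dependent care FSA: $200.53
Taxable wages = $2,889.44 − $200.53 = $2,688.91
Municipal income tax: $2,688.91 × 0.0311 = $83.63
Social Security (OASDI): $2,889.44 × 0.051 = $147.36
State disability insurance: $2,889.44 × 0.0179 = $51.72
Group life insurance premium: $67.89
Health insurance premium: $82.18
Total deductions = $200.53 + $83.63 + $147.36 + $51.72 + $67.89 + $82.18 = $633.31
Net pay = $2,889.44 − $633.31 = $2,256.13

$2,256.13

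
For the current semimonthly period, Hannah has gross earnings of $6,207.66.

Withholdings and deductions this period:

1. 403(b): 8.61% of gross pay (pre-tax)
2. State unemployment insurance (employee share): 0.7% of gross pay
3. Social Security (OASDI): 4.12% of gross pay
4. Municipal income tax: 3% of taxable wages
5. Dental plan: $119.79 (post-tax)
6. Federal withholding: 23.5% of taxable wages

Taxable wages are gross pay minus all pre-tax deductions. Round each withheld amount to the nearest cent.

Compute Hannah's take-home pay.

$3,750.78

403(b): $6,207.66 × 0.0861 = $534.48
Taxable wages = $6,207.66 − $534.48 = $5,673.18
Municipal income tax: $5,673.18 × 0.03 = $170.20
Federal withholding: $5,673.18 × 0.235 = $1,333.20
Social Security (OASDI): $6,207.66 × 0.0412 = $255.76
State unemployment insurance (employee share): $6,207.66 × 0.007 = $43.45
Dental plan: $119.79
Total deductions = $534.48 + $170.20 + $1,333.20 + $255.76 + $43.45 + $119.79 = $2,456.88
Net pay = $6,207.66 − $2,456.88 = $3,750.78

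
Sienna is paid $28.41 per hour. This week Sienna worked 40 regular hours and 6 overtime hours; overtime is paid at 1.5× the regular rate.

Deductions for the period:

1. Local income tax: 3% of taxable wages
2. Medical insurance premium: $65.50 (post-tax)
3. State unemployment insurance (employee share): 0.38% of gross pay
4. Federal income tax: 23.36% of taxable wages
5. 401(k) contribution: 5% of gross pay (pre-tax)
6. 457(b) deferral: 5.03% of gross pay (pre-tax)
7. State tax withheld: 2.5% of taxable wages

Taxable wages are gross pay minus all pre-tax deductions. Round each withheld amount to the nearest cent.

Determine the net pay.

Regular pay: 40 × $28.41 = $1,136.40
Overtime pay: 6 × $28.41 × 1.5 = $255.69
Gross pay = $1,136.40 + $255.69 = $1,392.09
401(k) contribution: $1,392.09 × 0.05 = $69.60
457(b) deferral: $1,392.09 × 0.0503 = $70.02
Pre-tax total = $69.60 + $70.02 = $139.62
Taxable wages = $1,392.09 − $139.62 = $1,252.47
Local income tax: $1,252.47 × 0.03 = $37.57
State tax withheld: $1,252.47 × 0.025 = $31.31
Federal income tax: $1,252.47 × 0.2336 = $292.58
State unemployment insurance (employee share): $1,392.09 × 0.0038 = $5.29
Medical insurance premium: $65.50
Total deductions = $69.60 + $70.02 + $37.57 + $31.31 + $292.58 + $5.29 + $65.50 = $571.87
Net pay = $1,392.09 − $571.87 = $820.22

$820.22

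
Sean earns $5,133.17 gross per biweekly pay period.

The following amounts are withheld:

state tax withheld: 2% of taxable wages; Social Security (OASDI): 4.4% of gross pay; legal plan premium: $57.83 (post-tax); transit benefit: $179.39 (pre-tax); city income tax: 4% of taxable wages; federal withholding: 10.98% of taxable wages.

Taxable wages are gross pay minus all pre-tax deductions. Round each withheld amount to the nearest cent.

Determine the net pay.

$3,828.93

Transit benefit: $179.39
Taxable wages = $5,133.17 − $179.39 = $4,953.78
State tax withheld: $4,953.78 × 0.02 = $99.08
City income tax: $4,953.78 × 0.04 = $198.15
Federal withholding: $4,953.78 × 0.1098 = $543.93
Social Security (OASDI): $5,133.17 × 0.044 = $225.86
Legal plan premium: $57.83
Total deductions = $179.39 + $99.08 + $198.15 + $543.93 + $225.86 + $57.83 = $1,304.24
Net pay = $5,133.17 − $1,304.24 = $3,828.93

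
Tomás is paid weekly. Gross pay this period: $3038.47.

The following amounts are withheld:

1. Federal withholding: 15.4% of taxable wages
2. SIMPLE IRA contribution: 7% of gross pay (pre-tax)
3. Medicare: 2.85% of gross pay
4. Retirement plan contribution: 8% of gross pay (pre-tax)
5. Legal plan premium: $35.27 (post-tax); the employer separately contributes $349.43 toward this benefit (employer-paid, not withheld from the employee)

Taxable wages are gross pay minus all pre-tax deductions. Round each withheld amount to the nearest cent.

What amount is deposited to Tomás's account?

$2063.09

Retirement plan contribution: $3038.47 × 0.08 = $243.08
SIMPLE IRA contribution: $3038.47 × 0.07 = $212.69
Pre-tax total = $243.08 + $212.69 = $455.77
Taxable wages = $3038.47 − $455.77 = $2582.70
Federal withholding: $2582.70 × 0.154 = $397.74
Medicare: $3038.47 × 0.0285 = $86.60
Legal plan premium: $35.27
(Employer's $349.43 toward legal plan premium is not withheld from the employee.)
Total deductions = $243.08 + $212.69 + $397.74 + $86.60 + $35.27 = $975.38
Net pay = $3038.47 − $975.38 = $2063.09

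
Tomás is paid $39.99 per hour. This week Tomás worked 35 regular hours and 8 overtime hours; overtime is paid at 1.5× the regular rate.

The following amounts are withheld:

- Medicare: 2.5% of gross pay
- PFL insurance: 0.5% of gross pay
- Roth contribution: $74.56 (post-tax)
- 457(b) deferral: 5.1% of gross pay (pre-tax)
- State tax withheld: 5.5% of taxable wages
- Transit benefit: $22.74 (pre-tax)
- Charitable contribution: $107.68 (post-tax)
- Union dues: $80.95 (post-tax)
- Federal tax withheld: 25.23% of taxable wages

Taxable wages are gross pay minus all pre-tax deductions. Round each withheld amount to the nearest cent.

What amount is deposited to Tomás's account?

Regular pay: 35 × $39.99 = $1399.65
Overtime pay: 8 × $39.99 × 1.5 = $479.88
Gross pay = $1399.65 + $479.88 = $1879.53
Transit benefit: $22.74
457(b) deferral: $1879.53 × 0.051 = $95.86
Pre-tax total = $22.74 + $95.86 = $118.60
Taxable wages = $1879.53 − $118.60 = $1760.93
Federal tax withheld: $1760.93 × 0.2523 = $444.28
State tax withheld: $1760.93 × 0.055 = $96.85
PFL insurance: $1879.53 × 0.005 = $9.40
Medicare: $1879.53 × 0.025 = $46.99
Roth contribution: $74.56
Charitable contribution: $107.68
Union dues: $80.95
Total deductions = $22.74 + $95.86 + $444.28 + $96.85 + $9.40 + $46.99 + $74.56 + $107.68 + $80.95 = $979.31
Net pay = $1879.53 − $979.31 = $900.22

$900.22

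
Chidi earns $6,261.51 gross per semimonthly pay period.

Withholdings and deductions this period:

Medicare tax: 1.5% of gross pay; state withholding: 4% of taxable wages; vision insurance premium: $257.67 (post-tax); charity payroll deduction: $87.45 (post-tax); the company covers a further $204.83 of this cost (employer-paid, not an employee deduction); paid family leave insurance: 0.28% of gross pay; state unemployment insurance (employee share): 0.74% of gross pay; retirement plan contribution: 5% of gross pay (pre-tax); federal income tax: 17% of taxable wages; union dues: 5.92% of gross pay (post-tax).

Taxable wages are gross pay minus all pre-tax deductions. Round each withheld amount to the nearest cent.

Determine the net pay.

$3,825.67

Retirement plan contribution: $6,261.51 × 0.05 = $313.08
Taxable wages = $6,261.51 − $313.08 = $5,948.43
Federal income tax: $5,948.43 × 0.17 = $1,011.23
State withholding: $5,948.43 × 0.04 = $237.94
Medicare tax: $6,261.51 × 0.015 = $93.92
State unemployment insurance (employee share): $6,261.51 × 0.0074 = $46.34
Paid family leave insurance: $6,261.51 × 0.0028 = $17.53
Vision insurance premium: $257.67
Union dues: $6,261.51 × 0.0592 = $370.68
Charity payroll deduction: $87.45
(Employer's $204.83 toward charity payroll deduction is not withheld from the employee.)
Total deductions = $313.08 + $1,011.23 + $237.94 + $93.92 + $46.34 + $17.53 + $257.67 + $370.68 + $87.45 = $2,435.84
Net pay = $6,261.51 − $2,435.84 = $3,825.67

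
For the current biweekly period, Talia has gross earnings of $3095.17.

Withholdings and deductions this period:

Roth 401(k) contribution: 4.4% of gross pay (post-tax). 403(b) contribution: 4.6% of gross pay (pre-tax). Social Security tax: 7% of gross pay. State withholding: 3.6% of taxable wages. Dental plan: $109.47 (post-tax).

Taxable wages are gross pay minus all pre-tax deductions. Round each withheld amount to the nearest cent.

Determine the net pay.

403(b) contribution: $3095.17 × 0.046 = $142.38
Taxable wages = $3095.17 − $142.38 = $2952.79
State withholding: $2952.79 × 0.036 = $106.30
Social Security tax: $3095.17 × 0.07 = $216.66
Roth 401(k) contribution: $3095.17 × 0.044 = $136.19
Dental plan: $109.47
Total deductions = $142.38 + $106.30 + $216.66 + $136.19 + $109.47 = $711.00
Net pay = $3095.17 − $711.00 = $2384.17

$2384.17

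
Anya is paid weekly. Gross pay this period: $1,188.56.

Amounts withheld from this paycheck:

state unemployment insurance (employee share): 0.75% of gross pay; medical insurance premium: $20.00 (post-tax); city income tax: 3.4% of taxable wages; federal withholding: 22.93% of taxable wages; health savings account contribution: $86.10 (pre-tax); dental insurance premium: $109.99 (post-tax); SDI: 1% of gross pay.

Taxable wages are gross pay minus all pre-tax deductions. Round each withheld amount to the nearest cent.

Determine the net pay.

$661.40

Health savings account contribution: $86.10
Taxable wages = $1,188.56 − $86.10 = $1,102.46
Federal withholding: $1,102.46 × 0.2293 = $252.79
City income tax: $1,102.46 × 0.034 = $37.48
State unemployment insurance (employee share): $1,188.56 × 0.0075 = $8.91
SDI: $1,188.56 × 0.01 = $11.89
Dental insurance premium: $109.99
Medical insurance premium: $20.00
Total deductions = $86.10 + $252.79 + $37.48 + $8.91 + $11.89 + $109.99 + $20.00 = $527.16
Net pay = $1,188.56 − $527.16 = $661.40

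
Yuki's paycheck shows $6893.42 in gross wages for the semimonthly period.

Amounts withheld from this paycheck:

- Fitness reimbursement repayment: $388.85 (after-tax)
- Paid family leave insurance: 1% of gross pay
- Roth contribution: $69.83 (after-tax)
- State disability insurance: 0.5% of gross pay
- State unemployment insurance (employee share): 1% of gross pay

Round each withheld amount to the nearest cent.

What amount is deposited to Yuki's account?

$6262.41

Paid family leave insurance: $6893.42 × 0.01 = $68.93
State disability insurance: $6893.42 × 0.005 = $34.47
State unemployment insurance (employee share): $6893.42 × 0.01 = $68.93
Roth contribution: $69.83
Fitness reimbursement repayment: $388.85
Total deductions = $68.93 + $34.47 + $68.93 + $69.83 + $388.85 = $631.01
Net pay = $6893.42 − $631.01 = $6262.41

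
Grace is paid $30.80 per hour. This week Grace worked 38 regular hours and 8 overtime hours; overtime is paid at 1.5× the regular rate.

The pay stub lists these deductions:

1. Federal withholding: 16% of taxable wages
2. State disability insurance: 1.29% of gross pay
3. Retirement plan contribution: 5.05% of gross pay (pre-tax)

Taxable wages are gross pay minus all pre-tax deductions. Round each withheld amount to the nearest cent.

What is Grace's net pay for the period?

$1,208.40

Regular pay: 38 × $30.80 = $1,170.40
Overtime pay: 8 × $30.80 × 1.5 = $369.60
Gross pay = $1,170.40 + $369.60 = $1,540.00
Retirement plan contribution: $1,540.00 × 0.0505 = $77.77
Taxable wages = $1,540.00 − $77.77 = $1,462.23
Federal withholding: $1,462.23 × 0.16 = $233.96
State disability insurance: $1,540.00 × 0.0129 = $19.87
Total deductions = $77.77 + $233.96 + $19.87 = $331.60
Net pay = $1,540.00 − $331.60 = $1,208.40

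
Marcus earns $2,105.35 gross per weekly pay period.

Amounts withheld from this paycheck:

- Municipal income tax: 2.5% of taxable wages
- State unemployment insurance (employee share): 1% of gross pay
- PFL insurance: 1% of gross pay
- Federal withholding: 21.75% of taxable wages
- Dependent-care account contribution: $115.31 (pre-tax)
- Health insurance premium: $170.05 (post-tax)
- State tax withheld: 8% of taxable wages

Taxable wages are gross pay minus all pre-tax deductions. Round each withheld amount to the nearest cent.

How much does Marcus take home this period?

$1,136.11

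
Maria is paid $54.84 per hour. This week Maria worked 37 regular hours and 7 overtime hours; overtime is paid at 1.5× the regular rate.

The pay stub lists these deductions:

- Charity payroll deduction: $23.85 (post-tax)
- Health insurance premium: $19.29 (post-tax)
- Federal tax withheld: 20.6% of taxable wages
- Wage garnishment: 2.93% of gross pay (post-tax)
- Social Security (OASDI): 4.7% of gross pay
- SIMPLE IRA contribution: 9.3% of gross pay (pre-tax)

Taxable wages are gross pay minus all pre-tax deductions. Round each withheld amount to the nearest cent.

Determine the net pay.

$1,634.05

Regular pay: 37 × $54.84 = $2,029.08
Overtime pay: 7 × $54.84 × 1.5 = $575.82
Gross pay = $2,029.08 + $575.82 = $2,604.90
SIMPLE IRA contribution: $2,604.90 × 0.093 = $242.26
Taxable wages = $2,604.90 − $242.26 = $2,362.64
Federal tax withheld: $2,362.64 × 0.206 = $486.70
Social Security (OASDI): $2,604.90 × 0.047 = $122.43
Charity payroll deduction: $23.85
Health insurance premium: $19.29
Wage garnishment: $2,604.90 × 0.0293 = $76.32
Total deductions = $242.26 + $486.70 + $122.43 + $23.85 + $19.29 + $76.32 = $970.85
Net pay = $2,604.90 − $970.85 = $1,634.05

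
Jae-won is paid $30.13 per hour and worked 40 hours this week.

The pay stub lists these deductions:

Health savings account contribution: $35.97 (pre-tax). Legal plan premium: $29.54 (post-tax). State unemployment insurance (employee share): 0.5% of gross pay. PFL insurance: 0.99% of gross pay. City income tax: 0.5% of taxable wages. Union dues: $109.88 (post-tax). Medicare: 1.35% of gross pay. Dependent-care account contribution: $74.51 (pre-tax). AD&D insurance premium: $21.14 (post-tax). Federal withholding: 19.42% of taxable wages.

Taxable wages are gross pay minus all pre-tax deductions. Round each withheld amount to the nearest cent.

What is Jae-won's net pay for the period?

Gross pay: 40 × $30.13 = $1,205.20
Dependent-care account contribution: $74.51
Health savings account contribution: $35.97
Pre-tax total = $74.51 + $35.97 = $110.48
Taxable wages = $1,205.20 − $110.48 = $1,094.72
Federal withholding: $1,094.72 × 0.1942 = $212.59
City income tax: $1,094.72 × 0.005 = $5.47
PFL insurance: $1,205.20 × 0.0099 = $11.93
Medicare: $1,205.20 × 0.0135 = $16.27
State unemployment insurance (employee share): $1,205.20 × 0.005 = $6.03
Union dues: $109.88
Legal plan premium: $29.54
AD&D insurance premium: $21.14
Total deductions = $74.51 + $35.97 + $212.59 + $5.47 + $11.93 + $16.27 + $6.03 + $109.88 + $29.54 + $21.14 = $523.33
Net pay = $1,205.20 − $523.33 = $681.87

$681.87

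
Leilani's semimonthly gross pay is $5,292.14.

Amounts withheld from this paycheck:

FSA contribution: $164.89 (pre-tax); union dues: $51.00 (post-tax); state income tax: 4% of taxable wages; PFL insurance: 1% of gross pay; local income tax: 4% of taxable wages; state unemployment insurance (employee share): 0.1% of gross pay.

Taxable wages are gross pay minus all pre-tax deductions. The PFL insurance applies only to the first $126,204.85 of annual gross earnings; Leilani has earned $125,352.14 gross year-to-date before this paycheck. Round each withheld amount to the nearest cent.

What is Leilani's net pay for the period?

$4,652.25

FSA contribution: $164.89
Taxable wages = $5,292.14 − $164.89 = $5,127.25
Local income tax: $5,127.25 × 0.04 = $205.09
State income tax: $5,127.25 × 0.04 = $205.09
State unemployment insurance (employee share): $5,292.14 × 0.001 = $5.29
PFL insurance: only $126,204.85 − $125,352.14 = $852.71 of this check is subject → $852.71 × 0.01 = $8.53
Union dues: $51.00
Total deductions = $164.89 + $205.09 + $205.09 + $5.29 + $8.53 + $51.00 = $639.89
Net pay = $5,292.14 − $639.89 = $4,652.25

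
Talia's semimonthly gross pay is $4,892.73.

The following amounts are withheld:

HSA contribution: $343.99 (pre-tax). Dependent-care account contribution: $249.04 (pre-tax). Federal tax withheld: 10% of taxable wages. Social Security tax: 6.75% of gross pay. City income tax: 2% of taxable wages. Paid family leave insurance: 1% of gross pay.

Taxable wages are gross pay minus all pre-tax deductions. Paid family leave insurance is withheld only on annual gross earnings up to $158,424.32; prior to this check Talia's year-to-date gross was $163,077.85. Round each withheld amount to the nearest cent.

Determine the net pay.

Dependent-care account contribution: $249.04
HSA contribution: $343.99
Pre-tax total = $249.04 + $343.99 = $593.03
Taxable wages = $4,892.73 − $593.03 = $4,299.70
Federal tax withheld: $4,299.70 × 0.1 = $429.97
City income tax: $4,299.70 × 0.02 = $85.99
Social Security tax: $4,892.73 × 0.0675 = $330.26
Paid family leave insurance: annual cap $158,424.32 already reached (YTD $163,077.85), so $0.00
Total deductions = $249.04 + $343.99 + $429.97 + $85.99 + $330.26 + $0.00 = $1,439.25
Net pay = $4,892.73 − $1,439.25 = $3,453.48

$3,453.48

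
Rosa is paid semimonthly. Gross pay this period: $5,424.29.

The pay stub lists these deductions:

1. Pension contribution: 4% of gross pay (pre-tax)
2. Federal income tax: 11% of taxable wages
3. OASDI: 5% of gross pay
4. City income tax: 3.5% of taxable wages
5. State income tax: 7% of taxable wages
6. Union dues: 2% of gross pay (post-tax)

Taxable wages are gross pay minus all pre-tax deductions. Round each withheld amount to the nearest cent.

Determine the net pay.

$3,708.04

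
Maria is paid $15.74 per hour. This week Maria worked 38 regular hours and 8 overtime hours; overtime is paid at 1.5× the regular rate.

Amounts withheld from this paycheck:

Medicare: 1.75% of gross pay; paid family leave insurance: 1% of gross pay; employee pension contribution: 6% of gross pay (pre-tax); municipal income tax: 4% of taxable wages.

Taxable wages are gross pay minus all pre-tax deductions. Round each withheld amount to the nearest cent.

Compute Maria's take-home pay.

Regular pay: 38 × $15.74 = $598.12
Overtime pay: 8 × $15.74 × 1.5 = $188.88
Gross pay = $598.12 + $188.88 = $787.00
Employee pension contribution: $787.00 × 0.06 = $47.22
Taxable wages = $787.00 − $47.22 = $739.78
Municipal income tax: $739.78 × 0.04 = $29.59
Medicare: $787.00 × 0.0175 = $13.77
Paid family leave insurance: $787.00 × 0.01 = $7.87
Total deductions = $47.22 + $29.59 + $13.77 + $7.87 = $98.45
Net pay = $787.00 − $98.45 = $688.55

$688.55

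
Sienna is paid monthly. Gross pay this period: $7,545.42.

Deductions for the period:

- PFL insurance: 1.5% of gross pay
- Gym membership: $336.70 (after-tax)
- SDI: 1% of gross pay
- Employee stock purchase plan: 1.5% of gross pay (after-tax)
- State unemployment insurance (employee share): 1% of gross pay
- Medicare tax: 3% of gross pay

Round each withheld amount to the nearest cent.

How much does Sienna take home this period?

$6,605.10

Medicare tax: $7,545.42 × 0.03 = $226.36
SDI: $7,545.42 × 0.01 = $75.45
PFL insurance: $7,545.42 × 0.015 = $113.18
State unemployment insurance (employee share): $7,545.42 × 0.01 = $75.45
Employee stock purchase plan: $7,545.42 × 0.015 = $113.18
Gym membership: $336.70
Total deductions = $226.36 + $75.45 + $113.18 + $75.45 + $113.18 + $336.70 = $940.32
Net pay = $7,545.42 − $940.32 = $6,605.10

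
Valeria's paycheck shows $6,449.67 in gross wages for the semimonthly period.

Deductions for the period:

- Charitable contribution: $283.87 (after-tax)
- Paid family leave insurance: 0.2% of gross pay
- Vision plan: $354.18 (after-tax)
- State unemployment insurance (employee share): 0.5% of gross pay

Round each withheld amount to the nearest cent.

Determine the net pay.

Paid family leave insurance: $6,449.67 × 0.002 = $12.90
State unemployment insurance (employee share): $6,449.67 × 0.005 = $32.25
Charitable contribution: $283.87
Vision plan: $354.18
Total deductions = $12.90 + $32.25 + $283.87 + $354.18 = $683.20
Net pay = $6,449.67 − $683.20 = $5,766.47

$5,766.47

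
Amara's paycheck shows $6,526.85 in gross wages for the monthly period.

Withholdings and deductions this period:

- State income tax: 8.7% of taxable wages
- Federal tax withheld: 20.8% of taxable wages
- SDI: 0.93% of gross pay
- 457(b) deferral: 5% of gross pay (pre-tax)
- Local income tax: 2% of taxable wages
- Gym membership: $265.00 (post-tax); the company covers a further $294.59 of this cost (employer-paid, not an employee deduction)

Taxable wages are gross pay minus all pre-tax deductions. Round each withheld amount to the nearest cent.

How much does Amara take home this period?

$3,921.65

457(b) deferral: $6,526.85 × 0.05 = $326.34
Taxable wages = $6,526.85 − $326.34 = $6,200.51
State income tax: $6,200.51 × 0.087 = $539.44
Local income tax: $6,200.51 × 0.02 = $124.01
Federal tax withheld: $6,200.51 × 0.208 = $1,289.71
SDI: $6,526.85 × 0.0093 = $60.70
Gym membership: $265.00
(Employer's $294.59 toward gym membership is not withheld from the employee.)
Total deductions = $326.34 + $539.44 + $124.01 + $1,289.71 + $60.70 + $265.00 = $2,605.20
Net pay = $6,526.85 − $2,605.20 = $3,921.65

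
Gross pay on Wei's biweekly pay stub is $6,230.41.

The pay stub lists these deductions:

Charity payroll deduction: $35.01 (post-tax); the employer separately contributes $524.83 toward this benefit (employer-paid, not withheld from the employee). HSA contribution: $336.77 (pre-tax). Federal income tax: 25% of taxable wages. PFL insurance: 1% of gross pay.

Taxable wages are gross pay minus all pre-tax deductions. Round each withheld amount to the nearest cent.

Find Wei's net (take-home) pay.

$4,322.92

HSA contribution: $336.77
Taxable wages = $6,230.41 − $336.77 = $5,893.64
Federal income tax: $5,893.64 × 0.25 = $1,473.41
PFL insurance: $6,230.41 × 0.01 = $62.30
Charity payroll deduction: $35.01
(Employer's $524.83 toward charity payroll deduction is not withheld from the employee.)
Total deductions = $336.77 + $1,473.41 + $62.30 + $35.01 = $1,907.49
Net pay = $6,230.41 − $1,907.49 = $4,322.92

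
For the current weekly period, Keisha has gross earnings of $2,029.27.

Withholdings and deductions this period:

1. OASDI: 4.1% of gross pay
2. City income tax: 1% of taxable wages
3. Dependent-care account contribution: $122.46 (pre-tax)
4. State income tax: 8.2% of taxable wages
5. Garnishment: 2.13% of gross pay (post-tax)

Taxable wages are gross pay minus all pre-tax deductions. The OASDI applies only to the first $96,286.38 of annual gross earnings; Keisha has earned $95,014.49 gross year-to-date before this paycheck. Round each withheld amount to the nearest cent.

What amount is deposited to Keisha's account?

$1,636.01

Dependent-care account contribution: $122.46
Taxable wages = $2,029.27 − $122.46 = $1,906.81
State income tax: $1,906.81 × 0.082 = $156.36
City income tax: $1,906.81 × 0.01 = $19.07
OASDI: only $96,286.38 − $95,014.49 = $1,271.89 of this check is subject → $1,271.89 × 0.041 = $52.15
Garnishment: $2,029.27 × 0.0213 = $43.22
Total deductions = $122.46 + $156.36 + $19.07 + $52.15 + $43.22 = $393.26
Net pay = $2,029.27 − $393.26 = $1,636.01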